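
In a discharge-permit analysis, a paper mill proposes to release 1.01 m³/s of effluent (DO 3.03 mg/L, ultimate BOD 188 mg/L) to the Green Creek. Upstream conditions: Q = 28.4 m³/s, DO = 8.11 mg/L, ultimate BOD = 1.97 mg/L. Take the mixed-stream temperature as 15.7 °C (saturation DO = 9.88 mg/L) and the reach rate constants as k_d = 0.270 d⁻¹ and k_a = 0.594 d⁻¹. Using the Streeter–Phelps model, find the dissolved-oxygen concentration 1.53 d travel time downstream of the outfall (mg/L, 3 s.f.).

Mixed DO = (28.4×8.11 + 1.01×3.03)/(28.4+1.01) = 233.4/29.41 = 7.936 mg/L.
Mixed L₀ = (28.4×1.97 + 1.01×188)/(29.41) = 245.8/29.41 = 8.359 mg/L.
Initial deficit D₀ = C_s − DO₀ = 9.88 − 7.936 = 1.944 mg/L.
D(1.53) = [0.270×8.359/(0.594−0.270)](e^(−0.270×1.53) − e^(−0.594×1.53)) + 1.944 e^(−0.594×1.53)
= 6.966 × (0.6616 − 0.4030) + 1.944 × 0.4030 = 2.585 mg/L.
DO = 9.88 − 2.585 = 7.295 mg/L.

DO ≈ 7.30 mg/L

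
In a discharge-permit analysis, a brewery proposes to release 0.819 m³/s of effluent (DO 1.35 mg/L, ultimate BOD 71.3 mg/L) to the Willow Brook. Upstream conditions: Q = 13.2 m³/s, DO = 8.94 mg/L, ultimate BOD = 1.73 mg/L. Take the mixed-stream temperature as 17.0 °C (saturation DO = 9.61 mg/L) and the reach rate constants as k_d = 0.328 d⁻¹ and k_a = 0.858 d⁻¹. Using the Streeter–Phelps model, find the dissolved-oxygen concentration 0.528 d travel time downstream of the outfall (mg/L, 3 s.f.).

Mixed DO = (13.2×8.94 + 0.819×1.35)/(13.2+0.819) = 119.1/14.02 = 8.497 mg/L.
Mixed L₀ = (13.2×1.73 + 0.819×71.3)/(14.02) = 81.23/14.02 = 5.794 mg/L.
Initial deficit D₀ = C_s − DO₀ = 9.61 − 8.497 = 1.113 mg/L.
D(0.528) = [0.328×5.794/(0.858−0.328)](e^(−0.328×0.528) − e^(−0.858×0.528)) + 1.113 e^(−0.858×0.528)
= 3.586 × (0.8410 − 0.6357) + 1.113 × 0.6357 = 1.444 mg/L.
DO = 9.61 − 1.444 = 8.166 mg/L.

DO ≈ 8.17 mg/L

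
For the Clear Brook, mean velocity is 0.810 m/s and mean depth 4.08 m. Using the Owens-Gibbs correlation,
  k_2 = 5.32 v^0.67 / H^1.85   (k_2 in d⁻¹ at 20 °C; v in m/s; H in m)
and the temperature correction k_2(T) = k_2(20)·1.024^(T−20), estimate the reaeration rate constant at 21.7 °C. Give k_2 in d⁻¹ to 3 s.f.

k_2 ≈ 0.357 d⁻¹

k_2(20) = 5.32 × 0.810^0.67 / 4.08^1.85 = 5.32 × 0.8683 / 13.48 = 0.3427 d⁻¹.
k_2(21.7) = 0.3427 × 1.024^(21.7−20) = 0.3427 × 1.041 = 0.3568 d⁻¹.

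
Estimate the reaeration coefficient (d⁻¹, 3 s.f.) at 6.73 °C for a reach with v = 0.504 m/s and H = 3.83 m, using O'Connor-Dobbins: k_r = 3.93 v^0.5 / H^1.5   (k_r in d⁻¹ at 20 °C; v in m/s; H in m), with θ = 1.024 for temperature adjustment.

k_r ≈ 0.272 d⁻¹

k_r(20) = 3.93 × 0.504^0.5 / 3.83^1.5 = 3.93 × 0.7099 / 7.495 = 0.3722 d⁻¹.
k_r(6.73) = 0.3722 × 1.024^(6.73−20) = 0.3722 × 0.7300 = 0.2717 d⁻¹.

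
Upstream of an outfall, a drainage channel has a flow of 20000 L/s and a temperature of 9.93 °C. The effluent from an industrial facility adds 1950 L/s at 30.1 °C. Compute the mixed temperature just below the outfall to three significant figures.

Flow-weighted mixing: C = (Q_r C_r + Q_w C_w)/(Q_r + Q_w)
= (20000×9.93 + 1950×30.1)/(20000 + 1950) = 257300/21950 = 11.72 °C.

11.7 °C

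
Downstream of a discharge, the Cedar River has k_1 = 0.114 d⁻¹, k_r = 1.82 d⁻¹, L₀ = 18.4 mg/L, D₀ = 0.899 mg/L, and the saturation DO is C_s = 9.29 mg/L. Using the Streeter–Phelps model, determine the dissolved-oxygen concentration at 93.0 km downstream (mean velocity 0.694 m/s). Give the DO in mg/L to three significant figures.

DO ≈ 8.28 mg/L

Travel time t = x/v = 93.0 km / (0.694 m/s) = 93000 m / 0.694 m/s = 134000 s = 1.551 d.
k_1 L₀/(k_r−k_1) = 0.114×18.4/(1.82−0.114) = 2.098/1.706 = 1.230 mg/L.
e^(−k_1 t) = e^(−0.114×1.551) = 0.8379; e^(−k_r t) = e^(−1.82×1.551) = 0.05944.
D = 1.230 × (0.8379 − 0.05944) + 0.899 × 0.05944 = 0.9572 + 0.05344 = 1.011 mg/L.
DO = C_s − D = 9.29 − 1.011 = 8.279 mg/L.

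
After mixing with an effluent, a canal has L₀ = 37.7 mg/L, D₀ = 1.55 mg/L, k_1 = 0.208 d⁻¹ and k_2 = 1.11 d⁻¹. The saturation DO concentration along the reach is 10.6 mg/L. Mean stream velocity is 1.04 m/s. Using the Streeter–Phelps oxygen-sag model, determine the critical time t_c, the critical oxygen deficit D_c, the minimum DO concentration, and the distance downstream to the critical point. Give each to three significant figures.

t_c ≈ 1.64 d; D_c ≈ 5.02 mg/L; min DO ≈ 5.58 mg/L; x_c ≈ 147 km

At the critical point dD/dt = 0, so k_1 L₀ e^(−k_1 t) = k_2 D. Substituting D(t) from the Streeter–Phelps equation and solving for t gives
t_c = ln[(k_2/k_1)(1 − D₀(k_2−k_1)/(k_1 L₀))] / (k_2−k_1).
Here k_2−k_1 = 0.9020 d⁻¹ and 1 − D₀(k_2−k_1)/(k_1 L₀) = 1 − 1.55×0.9020/(0.208×37.7) = 0.8217, so
t_c = ln(5.337 × 0.8217) / 0.9020 = 1.478 / 0.9020 = 1.639 d.
D_c = (k_1/k_2) L₀ e^(−k_1 t_c) = (0.208/1.11) × 37.7 × e^(−0.208×1.639) = 0.1874 × 37.7 × 0.7111 = 5.024 mg/L.
Minimum DO = C_s − D_c = 10.6 − 5.024 = 5.576 mg/L.
x_c = v t_c = 1.04 m/s × 1.639 d × 86400 s/d = 147300 m ≈ 147 km.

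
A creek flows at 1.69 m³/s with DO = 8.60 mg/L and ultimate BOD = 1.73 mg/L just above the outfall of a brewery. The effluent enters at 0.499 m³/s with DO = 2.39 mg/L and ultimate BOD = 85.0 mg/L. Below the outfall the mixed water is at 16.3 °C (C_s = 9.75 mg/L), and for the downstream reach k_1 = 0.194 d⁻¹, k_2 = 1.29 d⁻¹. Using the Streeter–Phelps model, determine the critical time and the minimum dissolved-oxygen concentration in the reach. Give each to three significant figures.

t_c ≈ 0.631 d; minimum DO ≈ 6.99 mg/L

Mixed DO = (1.69×8.60 + 0.499×2.39)/(1.69+0.499) = 15.73/2.189 = 7.184 mg/L.
Mixed L₀ = (1.69×1.73 + 0.499×85.0)/(2.189) = 45.34/2.189 = 20.71 mg/L.
Initial deficit D₀ = C_s − DO₀ = 9.75 − 7.184 = 2.566 mg/L.
t_c = (1/1.096) ln[(1.29/0.194)(1 − 2.566×1.096/(0.194×20.71))] = 0.9124 × ln(1.996) = 0.6307 d.
D_c = (0.194/1.29) × 20.71 × e^(−0.194×0.6307) = 0.1504 × 20.71 × 0.8848 = 2.756 mg/L.
Minimum DO = 9.75 − 2.756 = 6.994 mg/L.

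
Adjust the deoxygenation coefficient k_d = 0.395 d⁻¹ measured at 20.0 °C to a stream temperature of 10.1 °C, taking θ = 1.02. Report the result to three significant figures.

k_d ≈ 0.325 d⁻¹

k_d(T₂) = k_d(T₁) · θ^(T₂−T₁) = 0.395 × 1.02^(10.1−20.0)
= 0.395 × 1.02^-9.90 = 0.395 × 0.8220 = 0.3247 d⁻¹.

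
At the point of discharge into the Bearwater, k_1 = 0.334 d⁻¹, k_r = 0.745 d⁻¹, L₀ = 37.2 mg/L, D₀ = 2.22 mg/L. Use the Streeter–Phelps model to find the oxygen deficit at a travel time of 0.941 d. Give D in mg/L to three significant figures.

k_1 L₀/(k_r−k_1) = 0.334×37.2/(0.745−0.334) = 12.42/0.4110 = 30.23 mg/L.
e^(−k_1 t) = e^(−0.334×0.9410) = 0.7303; e^(−k_r t) = e^(−0.745×0.9410) = 0.4961.
D = 30.23 × (0.7303 − 0.4961) + 2.22 × 0.4961 = 7.081 + 1.101 = 8.182 mg/L.

D ≈ 8.18 mg/L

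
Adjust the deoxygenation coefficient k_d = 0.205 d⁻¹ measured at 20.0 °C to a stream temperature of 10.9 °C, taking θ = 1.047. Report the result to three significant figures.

k_d ≈ 0.135 d⁻¹

k_d(T₂) = k_d(T₁) · θ^(T₂−T₁) = 0.205 × 1.047^(10.9−20.0)
= 0.205 × 1.047^-9.10 = 0.205 × 0.6584 = 0.1350 d⁻¹.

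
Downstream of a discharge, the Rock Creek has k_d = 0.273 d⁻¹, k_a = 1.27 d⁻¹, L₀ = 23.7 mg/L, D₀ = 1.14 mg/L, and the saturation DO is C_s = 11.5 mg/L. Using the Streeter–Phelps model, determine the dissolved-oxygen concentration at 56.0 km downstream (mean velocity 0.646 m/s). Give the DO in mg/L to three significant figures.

DO ≈ 8.06 mg/L

Travel time t = x/v = 56.0 km / (0.646 m/s) = 56000 m / 0.646 m/s = 86690 s = 1.003 d.
k_d L₀/(k_a−k_d) = 0.273×23.7/(1.27−0.273) = 6.470/0.9970 = 6.490 mg/L.
e^(−k_d t) = e^(−0.273×1.003) = 0.7604; e^(−k_a t) = e^(−1.27×1.003) = 0.2796.
D = 6.490 × (0.7604 − 0.2796) + 1.14 × 0.2796 = 3.120 + 0.3188 = 3.439 mg/L.
DO = C_s − D = 11.5 − 3.439 = 8.061 mg/L.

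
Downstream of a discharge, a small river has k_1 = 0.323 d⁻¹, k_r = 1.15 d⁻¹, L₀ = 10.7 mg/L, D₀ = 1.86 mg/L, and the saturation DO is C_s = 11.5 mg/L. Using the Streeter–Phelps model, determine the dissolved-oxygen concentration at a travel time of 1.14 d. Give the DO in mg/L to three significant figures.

k_1 L₀/(k_r−k_1) = 0.323×10.7/(1.15−0.323) = 3.456/0.8270 = 4.179 mg/L.
e^(−k_1 t) = e^(−0.323×1.140) = 0.6920; e^(−k_r t) = e^(−1.15×1.140) = 0.2696.
D = 4.179 × (0.6920 − 0.2696) + 1.86 × 0.2696 = 1.765 + 0.5014 = 2.267 mg/L.
DO = C_s − D = 11.5 − 2.267 = 9.233 mg/L.

DO ≈ 9.23 mg/L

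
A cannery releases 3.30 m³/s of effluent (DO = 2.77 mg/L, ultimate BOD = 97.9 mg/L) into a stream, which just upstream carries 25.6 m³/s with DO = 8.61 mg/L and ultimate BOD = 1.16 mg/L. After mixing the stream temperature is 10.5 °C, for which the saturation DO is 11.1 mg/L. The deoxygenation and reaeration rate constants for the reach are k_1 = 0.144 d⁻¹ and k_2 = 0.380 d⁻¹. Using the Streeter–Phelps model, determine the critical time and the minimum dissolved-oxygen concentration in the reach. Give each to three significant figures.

Mixed DO = (25.6×8.61 + 3.30×2.77)/(25.6+3.30) = 229.6/28.90 = 7.943 mg/L.
Mixed L₀ = (25.6×1.16 + 3.30×97.9)/(28.90) = 352.8/28.90 = 12.21 mg/L.
Initial deficit D₀ = C_s − DO₀ = 11.1 − 7.943 = 3.157 mg/L.
t_c = (1/0.2360) ln[(0.380/0.144)(1 − 3.157×0.2360/(0.144×12.21))] = 4.237 × ln(1.520) = 1.775 d.
D_c = (0.144/0.380) × 12.21 × e^(−0.144×1.775) = 0.3789 × 12.21 × 0.7744 = 3.582 mg/L.
Minimum DO = 11.1 − 3.582 = 7.518 mg/L.

t_c ≈ 1.78 d; minimum DO ≈ 7.52 mg/L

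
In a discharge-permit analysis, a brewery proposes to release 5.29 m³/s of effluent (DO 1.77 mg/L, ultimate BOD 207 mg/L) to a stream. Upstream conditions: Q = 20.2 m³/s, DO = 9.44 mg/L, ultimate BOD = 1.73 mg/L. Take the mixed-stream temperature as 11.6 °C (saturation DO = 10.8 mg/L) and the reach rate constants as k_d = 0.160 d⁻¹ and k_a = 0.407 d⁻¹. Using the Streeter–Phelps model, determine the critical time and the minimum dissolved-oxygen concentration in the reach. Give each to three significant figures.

Mixed DO = (20.2×9.44 + 5.29×1.77)/(20.2+5.29) = 200.1/25.49 = 7.848 mg/L.
Mixed L₀ = (20.2×1.73 + 5.29×207)/(25.49) = 1130/25.49 = 44.33 mg/L.
Initial deficit D₀ = C_s − DO₀ = 10.8 − 7.848 = 2.952 mg/L.
t_c = (1/0.2470) ln[(0.407/0.160)(1 − 2.952×0.2470/(0.160×44.33))] = 4.049 × ln(2.282) = 3.341 d.
D_c = (0.160/0.407) × 44.33 × e^(−0.160×3.341) = 0.3931 × 44.33 × 0.5859 = 10.21 mg/L.
Minimum DO = 10.8 − 10.21 = 0.5886 mg/L.

t_c ≈ 3.34 d; minimum DO ≈ 0.589 mg/L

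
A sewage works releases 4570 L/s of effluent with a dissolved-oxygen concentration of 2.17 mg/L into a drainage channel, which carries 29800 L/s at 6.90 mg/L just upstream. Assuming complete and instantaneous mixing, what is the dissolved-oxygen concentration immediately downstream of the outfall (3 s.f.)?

Flow-weighted mixing: C = (Q_r C_r + Q_w C_w)/(Q_r + Q_w)
= (29800×6.90 + 4570×2.17)/(29800 + 4570) = 215500/34370 = 6.271 mg/L.

6.27 mg/L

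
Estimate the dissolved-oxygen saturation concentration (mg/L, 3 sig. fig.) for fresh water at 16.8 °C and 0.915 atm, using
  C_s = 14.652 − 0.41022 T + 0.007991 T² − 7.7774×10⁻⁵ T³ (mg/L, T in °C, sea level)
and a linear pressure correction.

C_s ≈ 8.83 mg/L

At sea level: C_s = 14.652 − 0.41022×16.8 + 0.007991×16.8² − 7.7774×10⁻⁵×16.8³ = 9.647 mg/L.
Pressure correction: C_s' = 9.647 × 0.915 = 8.827 mg/L.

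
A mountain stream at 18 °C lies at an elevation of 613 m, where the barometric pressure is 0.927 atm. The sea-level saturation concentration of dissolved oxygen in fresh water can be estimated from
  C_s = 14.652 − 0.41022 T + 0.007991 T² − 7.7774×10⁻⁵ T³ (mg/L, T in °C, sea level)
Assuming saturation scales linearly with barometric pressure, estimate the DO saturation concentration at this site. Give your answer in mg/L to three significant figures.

At sea level: C_s = 14.652 − 0.41022×18 + 0.007991×18² − 7.7774×10⁻⁵×18³ = 9.404 mg/L.
Pressure correction: C_s' = 9.404 × 0.927 = 8.717 mg/L.

C_s ≈ 8.72 mg/L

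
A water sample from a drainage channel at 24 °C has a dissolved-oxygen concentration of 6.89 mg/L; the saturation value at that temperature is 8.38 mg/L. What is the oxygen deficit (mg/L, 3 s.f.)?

D ≈ 1.49 mg/L

D = C_s − C = 8.38 − 6.89 = 1.49 mg/L.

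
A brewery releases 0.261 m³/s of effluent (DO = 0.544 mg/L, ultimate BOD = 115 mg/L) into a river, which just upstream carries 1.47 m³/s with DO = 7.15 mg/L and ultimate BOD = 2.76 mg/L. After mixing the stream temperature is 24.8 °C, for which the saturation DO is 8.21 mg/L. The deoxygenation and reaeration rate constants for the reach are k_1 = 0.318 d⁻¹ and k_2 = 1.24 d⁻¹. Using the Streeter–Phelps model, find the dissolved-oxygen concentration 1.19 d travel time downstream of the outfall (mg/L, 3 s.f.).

Mixed DO = (1.47×7.15 + 0.261×0.544)/(1.47+0.261) = 10.65/1.731 = 6.154 mg/L.
Mixed L₀ = (1.47×2.76 + 0.261×115)/(1.731) = 34.07/1.731 = 19.68 mg/L.
Initial deficit D₀ = C_s − DO₀ = 8.21 − 6.154 = 2.056 mg/L.
D(1.19) = [0.318×19.68/(1.24−0.318)](e^(−0.318×1.19) − e^(−1.24×1.19)) + 2.056 e^(−1.24×1.19)
= 6.789 × (0.6849 − 0.2286) + 2.056 × 0.2286 = 3.568 mg/L.
DO = 8.21 − 3.568 = 4.642 mg/L.

DO ≈ 4.64 mg/L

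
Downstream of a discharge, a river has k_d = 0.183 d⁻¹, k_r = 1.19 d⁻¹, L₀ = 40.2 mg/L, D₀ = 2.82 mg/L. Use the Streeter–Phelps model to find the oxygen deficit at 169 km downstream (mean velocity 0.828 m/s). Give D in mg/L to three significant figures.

Travel time t = x/v = 169 km / (0.828 m/s) = 169000 m / 0.828 m/s = 204100 s = 2.362 d.
k_d L₀/(k_r−k_d) = 0.183×40.2/(1.19−0.183) = 7.357/1.007 = 7.305 mg/L.
e^(−k_d t) = e^(−0.183×2.362) = 0.6490; e^(−k_r t) = e^(−1.19×2.362) = 0.06013.
D = 7.305 × (0.6490 − 0.06013) + 2.82 × 0.06013 = 4.302 + 0.1696 = 4.472 mg/L.

D ≈ 4.47 mg/L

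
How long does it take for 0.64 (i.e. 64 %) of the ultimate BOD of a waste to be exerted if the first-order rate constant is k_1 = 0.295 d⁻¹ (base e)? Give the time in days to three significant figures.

y/L₀ = 1 − e^(−k_1 t) = 0.64 ⇒ e^(−k_1 t) = 0.360
t = −ln(0.360) / 0.295 = 1.022 / 0.295 = 3.463 d.

t ≈ 3.46 d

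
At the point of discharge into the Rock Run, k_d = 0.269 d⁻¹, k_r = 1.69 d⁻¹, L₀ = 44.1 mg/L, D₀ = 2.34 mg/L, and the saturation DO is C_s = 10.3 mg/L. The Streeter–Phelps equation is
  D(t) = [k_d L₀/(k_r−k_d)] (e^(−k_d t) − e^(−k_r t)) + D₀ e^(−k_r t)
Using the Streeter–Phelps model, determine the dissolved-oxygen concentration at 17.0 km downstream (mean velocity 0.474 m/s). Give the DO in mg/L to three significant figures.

Travel time t = x/v = 17.0 km / (0.474 m/s) = 17000 m / 0.474 m/s = 35860 s = 0.4151 d.
k_d L₀/(k_r−k_d) = 0.269×44.1/(1.69−0.269) = 11.86/1.421 = 8.348 mg/L.
e^(−k_d t) = e^(−0.269×0.4151) = 0.8943; e^(−k_r t) = e^(−1.69×0.4151) = 0.4958.
D = 8.348 × (0.8943 − 0.4958) + 2.34 × 0.4958 = 3.327 + 1.160 = 4.487 mg/L.
DO = C_s − D = 10.3 − 4.487 = 5.813 mg/L.

DO ≈ 5.81 mg/L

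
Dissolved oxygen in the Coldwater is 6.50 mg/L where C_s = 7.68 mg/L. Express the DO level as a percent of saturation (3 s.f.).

84.6 % saturation

% saturation = C/C_s × 100 = 6.50/7.68 × 100 = 84.6 %.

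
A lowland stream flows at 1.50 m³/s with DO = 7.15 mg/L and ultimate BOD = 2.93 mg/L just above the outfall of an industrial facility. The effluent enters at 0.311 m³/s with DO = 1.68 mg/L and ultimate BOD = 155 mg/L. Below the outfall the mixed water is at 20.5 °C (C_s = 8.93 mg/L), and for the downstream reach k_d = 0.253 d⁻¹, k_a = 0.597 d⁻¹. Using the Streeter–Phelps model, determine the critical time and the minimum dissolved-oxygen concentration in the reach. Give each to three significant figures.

Mixed DO = (1.50×7.15 + 0.311×1.68)/(1.50+0.311) = 11.25/1.811 = 6.211 mg/L.
Mixed L₀ = (1.50×2.93 + 0.311×155)/(1.811) = 52.60/1.811 = 29.04 mg/L.
Initial deficit D₀ = C_s − DO₀ = 8.93 − 6.211 = 2.719 mg/L.
t_c = (1/0.3440) ln[(0.597/0.253)(1 − 2.719×0.3440/(0.253×29.04))] = 2.907 × ln(2.059) = 2.100 d.
D_c = (0.253/0.597) × 29.04 × e^(−0.253×2.100) = 0.4238 × 29.04 × 0.5879 = 7.236 mg/L.
Minimum DO = 8.93 − 7.236 = 1.694 mg/L.

t_c ≈ 2.10 d; minimum DO ≈ 1.69 mg/L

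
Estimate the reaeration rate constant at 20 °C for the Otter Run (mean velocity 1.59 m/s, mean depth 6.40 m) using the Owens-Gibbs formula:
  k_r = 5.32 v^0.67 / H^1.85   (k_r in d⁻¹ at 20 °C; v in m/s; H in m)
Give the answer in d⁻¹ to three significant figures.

k_r = 5.32 × 1.59^0.67 / 6.40^1.85 = 5.32 × 1.364 / 31.01 = 0.2341 d⁻¹.

k_r ≈ 0.234 d⁻¹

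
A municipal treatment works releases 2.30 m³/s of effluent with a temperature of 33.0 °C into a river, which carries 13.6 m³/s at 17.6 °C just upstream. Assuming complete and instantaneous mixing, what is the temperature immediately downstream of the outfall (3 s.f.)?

19.8 °C

Flow-weighted mixing: C = (Q_r C_r + Q_w C_w)/(Q_r + Q_w)
= (13.6×17.6 + 2.30×33.0)/(13.6 + 2.30) = 315.3/15.90 = 19.83 °C.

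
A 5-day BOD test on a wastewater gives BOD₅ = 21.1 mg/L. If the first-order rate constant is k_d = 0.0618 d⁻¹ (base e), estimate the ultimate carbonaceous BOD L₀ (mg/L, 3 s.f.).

L₀ ≈ 79.4 mg/L

BOD₅ = L₀(1 − e^(−5k_d)) ⇒ L₀ = BOD₅ / (1 − e^(−5×0.0618))
= 21.1 / (1 − 0.7342) = 21.1 / 0.2658 = 79.38 mg/L.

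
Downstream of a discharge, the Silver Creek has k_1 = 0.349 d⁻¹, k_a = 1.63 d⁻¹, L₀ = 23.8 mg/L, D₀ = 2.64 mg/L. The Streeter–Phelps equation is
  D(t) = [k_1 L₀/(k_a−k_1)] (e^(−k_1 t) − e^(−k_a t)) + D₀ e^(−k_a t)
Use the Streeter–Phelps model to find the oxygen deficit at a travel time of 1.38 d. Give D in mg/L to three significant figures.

D ≈ 3.60 mg/L

k_1 L₀/(k_a−k_1) = 0.349×23.8/(1.63−0.349) = 8.306/1.281 = 6.484 mg/L.
e^(−k_1 t) = e^(−0.349×1.380) = 0.6178; e^(−k_a t) = e^(−1.63×1.380) = 0.1055.
D = 6.484 × (0.6178 − 0.1055) + 2.64 × 0.1055 = 3.322 + 0.2784 = 3.600 mg/L.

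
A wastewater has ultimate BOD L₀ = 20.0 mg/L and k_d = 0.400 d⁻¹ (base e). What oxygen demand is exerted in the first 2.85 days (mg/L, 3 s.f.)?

y ≈ 13.6 mg/L

y_t = L₀(1 − e^(−k_d t)) = 20.0 × (1 − e^(−0.400×2.85))
= 20.0 × (1 − 0.3198) = 20.0 × 0.6802 = 13.60 mg/L.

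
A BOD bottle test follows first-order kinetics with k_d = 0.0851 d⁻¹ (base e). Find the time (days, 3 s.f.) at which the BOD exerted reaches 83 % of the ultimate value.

y/L₀ = 1 − e^(−k_d t) = 0.83 ⇒ e^(−k_d t) = 0.170
t = −ln(0.170) / 0.0851 = 1.772 / 0.0851 = 20.82 d.

t ≈ 20.8 d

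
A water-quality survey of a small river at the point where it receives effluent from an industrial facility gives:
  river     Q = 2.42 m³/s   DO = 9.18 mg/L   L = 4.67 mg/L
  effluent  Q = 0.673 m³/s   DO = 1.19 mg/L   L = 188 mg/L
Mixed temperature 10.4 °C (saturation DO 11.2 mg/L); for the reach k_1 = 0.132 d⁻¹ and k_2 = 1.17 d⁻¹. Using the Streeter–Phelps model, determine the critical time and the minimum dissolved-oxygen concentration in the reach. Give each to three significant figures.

Mixed DO = (2.42×9.18 + 0.673×1.19)/(2.42+0.673) = 23.02/3.093 = 7.441 mg/L.
Mixed L₀ = (2.42×4.67 + 0.673×188)/(3.093) = 137.8/3.093 = 44.56 mg/L.
Initial deficit D₀ = C_s − DO₀ = 11.2 − 7.441 = 3.759 mg/L.
t_c = (1/1.038) ln[(1.17/0.132)(1 − 3.759×1.038/(0.132×44.56))] = 0.9634 × ln(2.985) = 1.053 d.
D_c = (0.132/1.17) × 44.56 × e^(−0.132×1.053) = 0.1128 × 44.56 × 0.8702 = 4.375 mg/L.
Minimum DO = 11.2 − 4.375 = 6.825 mg/L.

t_c ≈ 1.05 d; minimum DO ≈ 6.83 mg/L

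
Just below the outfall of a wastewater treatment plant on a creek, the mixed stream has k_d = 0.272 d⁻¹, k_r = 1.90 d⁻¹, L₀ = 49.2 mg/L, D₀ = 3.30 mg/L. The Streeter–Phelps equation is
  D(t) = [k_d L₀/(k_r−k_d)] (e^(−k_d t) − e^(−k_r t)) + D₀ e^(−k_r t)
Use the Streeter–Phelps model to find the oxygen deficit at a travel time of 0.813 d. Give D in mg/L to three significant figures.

D ≈ 5.54 mg/L

k_d L₀/(k_r−k_d) = 0.272×49.2/(1.90−0.272) = 13.38/1.628 = 8.220 mg/L.
e^(−k_d t) = e^(−0.272×0.8130) = 0.8016; e^(−k_r t) = e^(−1.90×0.8130) = 0.2134.
D = 8.220 × (0.8016 − 0.2134) + 3.30 × 0.2134 = 4.835 + 0.7041 = 5.539 mg/L.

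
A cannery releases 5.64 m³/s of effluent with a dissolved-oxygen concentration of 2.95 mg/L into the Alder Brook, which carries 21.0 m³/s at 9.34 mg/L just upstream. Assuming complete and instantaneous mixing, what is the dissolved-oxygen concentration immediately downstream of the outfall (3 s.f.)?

Flow-weighted mixing: C = (Q_r C_r + Q_w C_w)/(Q_r + Q_w)
= (21.0×9.34 + 5.64×2.95)/(21.0 + 5.64) = 212.8/26.64 = 7.987 mg/L.

7.99 mg/L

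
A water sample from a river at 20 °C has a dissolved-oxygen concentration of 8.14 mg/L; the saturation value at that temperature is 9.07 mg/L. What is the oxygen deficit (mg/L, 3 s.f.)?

D = C_s − C = 9.07 − 8.14 = 0.930 mg/L.

D ≈ 0.930 mg/L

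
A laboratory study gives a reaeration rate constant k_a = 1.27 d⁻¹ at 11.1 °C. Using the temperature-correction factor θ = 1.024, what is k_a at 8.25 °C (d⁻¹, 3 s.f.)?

k_a(T₂) = k_a(T₁) · θ^(T₂−T₁) = 1.27 × 1.024^(8.25−11.1)
= 1.27 × 1.024^-2.85 = 1.27 × 0.9346 = 1.187 d⁻¹.

k_a ≈ 1.19 d⁻¹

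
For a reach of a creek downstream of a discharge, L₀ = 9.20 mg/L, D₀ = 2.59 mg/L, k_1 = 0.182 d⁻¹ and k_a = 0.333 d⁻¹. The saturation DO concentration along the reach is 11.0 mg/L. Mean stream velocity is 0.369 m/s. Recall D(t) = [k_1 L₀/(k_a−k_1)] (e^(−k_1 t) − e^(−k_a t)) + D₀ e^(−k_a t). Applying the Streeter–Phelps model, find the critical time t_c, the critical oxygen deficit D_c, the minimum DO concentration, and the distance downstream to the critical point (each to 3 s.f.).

t_c ≈ 2.24 d; D_c ≈ 3.35 mg/L; min DO ≈ 7.65 mg/L; x_c ≈ 71.4 km

With k_a/k_1 = 1.830 and 1 − D₀(k_a−k_1)/(k_1 L₀) = 0.7664,
t_c = ln(1.830 × 0.7664) / (0.333 − 0.182) = ln(1.402) / 0.1510 = 0.3381/0.1510 = 2.239 d.
L(t_c) = L₀ e^(−k_1 t_c) = 9.20 × 0.6653 = 6.121 mg/L, and at the critical point k_a D_c = k_1 L, so D_c = (0.182/0.333) × 6.121 = 3.345 mg/L.
Minimum DO = C_s − D_c = 11.0 − 3.345 = 7.655 mg/L.
x_c = v t_c = 0.369 m/s × 2.239 d × 86400 s/d = 71390 m ≈ 71.4 km.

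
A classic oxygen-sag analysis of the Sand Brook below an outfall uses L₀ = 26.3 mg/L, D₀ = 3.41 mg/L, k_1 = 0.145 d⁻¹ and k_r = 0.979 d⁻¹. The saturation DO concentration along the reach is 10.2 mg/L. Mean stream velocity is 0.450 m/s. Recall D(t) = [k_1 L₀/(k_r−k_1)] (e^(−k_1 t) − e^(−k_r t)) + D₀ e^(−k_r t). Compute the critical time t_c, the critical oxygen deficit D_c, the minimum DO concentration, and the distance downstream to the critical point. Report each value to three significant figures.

t_c ≈ 0.648 d; D_c ≈ 3.55 mg/L; min DO ≈ 6.65 mg/L; x_c ≈ 25.2 km

t_c = [1/(k_r−k_1)] ln[(k_r/k_1)(1 − D₀(k_r−k_1)/(k_1 L₀))]
= [1/(0.979−0.145)] ln[(0.979/0.145)(1 − 3.41×0.8340/(0.145×26.3))]
= (1/0.8340) ln[6.752 × 0.2542] = 1.199 × ln(1.717) = 1.199 × 0.5403 = 0.6479 d.
D_c = (k_1/k_r) L₀ e^(−k_1 t_c) = (0.145/0.979) × 26.3 × e^(−0.145×0.6479) = 0.1481 × 26.3 × 0.9103 = 3.546 mg/L.
Minimum DO = C_s − D_c = 10.2 − 3.546 = 6.654 mg/L.
x_c = v t_c = 0.450 m/s × 0.6479 d × 86400 s/d = 25190 m ≈ 25.2 km.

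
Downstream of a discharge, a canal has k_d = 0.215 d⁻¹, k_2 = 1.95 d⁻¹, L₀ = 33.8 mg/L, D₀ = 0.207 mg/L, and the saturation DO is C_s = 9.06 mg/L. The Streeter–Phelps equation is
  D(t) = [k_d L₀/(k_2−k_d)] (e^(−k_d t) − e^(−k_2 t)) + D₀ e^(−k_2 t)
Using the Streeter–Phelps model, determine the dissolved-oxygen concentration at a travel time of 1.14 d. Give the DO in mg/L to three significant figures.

DO ≈ 6.21 mg/L

k_d L₀/(k_2−k_d) = 0.215×33.8/(1.95−0.215) = 7.267/1.735 = 4.188 mg/L.
e^(−k_d t) = e^(−0.215×1.140) = 0.7826; e^(−k_2 t) = e^(−1.95×1.140) = 0.1083.
D = 4.188 × (0.7826 − 0.1083) + 0.207 × 0.1083 = 2.824 + 0.02241 = 2.847 mg/L.
DO = C_s − D = 9.06 − 2.847 = 6.213 mg/L.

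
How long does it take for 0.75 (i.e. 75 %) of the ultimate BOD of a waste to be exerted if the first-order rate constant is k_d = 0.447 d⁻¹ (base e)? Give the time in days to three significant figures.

y/L₀ = 1 − e^(−k_d t) = 0.75 ⇒ e^(−k_d t) = 0.250
t = −ln(0.250) / 0.447 = 1.386 / 0.447 = 3.101 d.

t ≈ 3.10 d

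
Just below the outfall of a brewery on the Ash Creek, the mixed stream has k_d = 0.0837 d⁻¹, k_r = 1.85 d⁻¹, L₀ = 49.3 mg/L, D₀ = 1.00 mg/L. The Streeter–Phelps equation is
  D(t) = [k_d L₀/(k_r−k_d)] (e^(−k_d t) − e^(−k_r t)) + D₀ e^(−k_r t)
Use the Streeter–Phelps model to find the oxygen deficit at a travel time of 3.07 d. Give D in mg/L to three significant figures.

k_d L₀/(k_r−k_d) = 0.0837×49.3/(1.85−0.0837) = 4.126/1.766 = 2.336 mg/L.
e^(−k_d t) = e^(−0.0837×3.070) = 0.7734; e^(−k_r t) = e^(−1.85×3.070) = 0.003415.
D = 2.336 × (0.7734 − 0.003415) + 1.00 × 0.003415 = 1.799 + 0.003415 = 1.802 mg/L.

D ≈ 1.80 mg/L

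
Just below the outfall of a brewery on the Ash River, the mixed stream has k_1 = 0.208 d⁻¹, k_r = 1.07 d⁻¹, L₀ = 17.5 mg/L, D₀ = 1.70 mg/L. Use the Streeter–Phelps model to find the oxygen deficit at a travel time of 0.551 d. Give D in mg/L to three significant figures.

k_1 L₀/(k_r−k_1) = 0.208×17.5/(1.07−0.208) = 3.640/0.8620 = 4.223 mg/L.
e^(−k_1 t) = e^(−0.208×0.5510) = 0.8917; e^(−k_r t) = e^(−1.07×0.5510) = 0.5546.
D = 4.223 × (0.8917 − 0.5546) + 1.70 × 0.5546 = 1.424 + 0.9428 = 2.366 mg/L.

D ≈ 2.37 mg/L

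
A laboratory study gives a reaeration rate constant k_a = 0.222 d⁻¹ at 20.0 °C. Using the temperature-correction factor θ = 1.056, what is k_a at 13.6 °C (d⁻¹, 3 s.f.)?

k_a(T₂) = k_a(T₁) · θ^(T₂−T₁) = 0.222 × 1.056^(13.6−20.0)
= 0.222 × 1.056^-6.40 = 0.222 × 0.7056 = 0.1566 d⁻¹.

k_a ≈ 0.157 d⁻¹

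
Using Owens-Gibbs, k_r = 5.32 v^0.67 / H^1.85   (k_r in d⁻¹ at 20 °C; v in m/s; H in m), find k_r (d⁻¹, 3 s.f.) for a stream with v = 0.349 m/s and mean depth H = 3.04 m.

k_r ≈ 0.336 d⁻¹

k_r = 5.32 × 0.349^0.67 / 3.04^1.85 = 5.32 × 0.4940 / 7.822 = 0.3360 d⁻¹.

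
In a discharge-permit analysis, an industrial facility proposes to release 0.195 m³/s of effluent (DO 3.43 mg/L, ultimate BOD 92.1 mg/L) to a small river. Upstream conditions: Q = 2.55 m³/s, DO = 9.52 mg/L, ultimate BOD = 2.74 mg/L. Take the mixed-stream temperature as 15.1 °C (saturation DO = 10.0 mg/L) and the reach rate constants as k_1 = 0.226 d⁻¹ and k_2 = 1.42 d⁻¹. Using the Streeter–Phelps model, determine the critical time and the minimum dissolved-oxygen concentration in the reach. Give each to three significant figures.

t_c ≈ 0.906 d; minimum DO ≈ 8.82 mg/L

Mixed DO = (2.55×9.52 + 0.195×3.43)/(2.55+0.195) = 24.94/2.745 = 9.087 mg/L.
Mixed L₀ = (2.55×2.74 + 0.195×92.1)/(2.745) = 24.95/2.745 = 9.088 mg/L.
Initial deficit D₀ = C_s − DO₀ = 10.0 − 9.087 = 0.9126 mg/L.
t_c = (1/1.194) ln[(1.42/0.226)(1 − 0.9126×1.194/(0.226×9.088))] = 0.8375 × ln(2.950) = 0.9059 d.
D_c = (0.226/1.42) × 9.088 × e^(−0.226×0.9059) = 0.1592 × 9.088 × 0.8149 = 1.179 mg/L.
Minimum DO = 10.0 − 1.179 = 8.821 mg/L.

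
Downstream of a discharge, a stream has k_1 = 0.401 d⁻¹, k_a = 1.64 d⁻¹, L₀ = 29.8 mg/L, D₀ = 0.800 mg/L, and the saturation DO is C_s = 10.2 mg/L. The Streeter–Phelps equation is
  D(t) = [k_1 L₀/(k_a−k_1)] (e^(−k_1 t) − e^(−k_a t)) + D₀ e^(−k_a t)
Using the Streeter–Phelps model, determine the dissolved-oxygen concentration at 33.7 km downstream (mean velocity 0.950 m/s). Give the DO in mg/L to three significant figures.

Travel time t = x/v = 33.7 km / (0.950 m/s) = 33700 m / 0.950 m/s = 35470 s = 0.4106 d.
k_1 L₀/(k_a−k_1) = 0.401×29.8/(1.64−0.401) = 11.95/1.239 = 9.645 mg/L.
e^(−k_1 t) = e^(−0.401×0.4106) = 0.8482; e^(−k_a t) = e^(−1.64×0.4106) = 0.5100.
D = 9.645 × (0.8482 − 0.5100) + 0.800 × 0.5100 = 3.262 + 0.4080 = 3.670 mg/L.
DO = C_s − D = 10.2 − 3.670 = 6.530 mg/L.

DO ≈ 6.53 mg/L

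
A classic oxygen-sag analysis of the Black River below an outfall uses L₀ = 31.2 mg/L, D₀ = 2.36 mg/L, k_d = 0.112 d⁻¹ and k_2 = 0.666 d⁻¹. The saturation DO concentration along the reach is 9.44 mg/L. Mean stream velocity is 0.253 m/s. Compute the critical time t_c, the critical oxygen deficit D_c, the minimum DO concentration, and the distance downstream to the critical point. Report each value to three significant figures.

t_c ≈ 2.37 d; D_c ≈ 4.02 mg/L; min DO ≈ 5.42 mg/L; x_c ≈ 51.9 km

With k_2/k_d = 5.946 and 1 − D₀(k_2−k_d)/(k_d L₀) = 0.6258,
t_c = ln(5.946 × 0.6258) / (0.666 − 0.112) = ln(3.722) / 0.5540 = 1.314/0.5540 = 2.372 d.
L(t_c) = L₀ e^(−k_d t_c) = 31.2 × 0.7667 = 23.92 mg/L, and at the critical point k_2 D_c = k_d L, so D_c = (0.112/0.666) × 23.92 = 4.023 mg/L.
Minimum DO = C_s − D_c = 9.44 − 4.023 = 5.417 mg/L.
x_c = v t_c = 0.253 m/s × 2.372 d × 86400 s/d = 51850 m ≈ 51.9 km.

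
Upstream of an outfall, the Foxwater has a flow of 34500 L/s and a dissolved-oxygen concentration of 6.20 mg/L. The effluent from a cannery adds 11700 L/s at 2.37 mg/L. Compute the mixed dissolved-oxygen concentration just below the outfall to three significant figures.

Flow-weighted mixing: C = (Q_r C_r + Q_w C_w)/(Q_r + Q_w)
= (34500×6.20 + 11700×2.37)/(34500 + 11700) = 241600/46200 = 5.230 mg/L.

5.23 mg/L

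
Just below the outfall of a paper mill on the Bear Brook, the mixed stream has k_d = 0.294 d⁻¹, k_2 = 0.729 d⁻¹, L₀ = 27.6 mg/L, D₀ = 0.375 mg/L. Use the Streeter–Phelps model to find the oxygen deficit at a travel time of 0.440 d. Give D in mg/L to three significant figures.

k_d L₀/(k_2−k_d) = 0.294×27.6/(0.729−0.294) = 8.114/0.4350 = 18.65 mg/L.
e^(−k_d t) = e^(−0.294×0.4400) = 0.8787; e^(−k_2 t) = e^(−0.729×0.4400) = 0.7256.
D = 18.65 × (0.8787 − 0.7256) + 0.375 × 0.7256 = 2.855 + 0.2721 = 3.127 mg/L.

D ≈ 3.13 mg/L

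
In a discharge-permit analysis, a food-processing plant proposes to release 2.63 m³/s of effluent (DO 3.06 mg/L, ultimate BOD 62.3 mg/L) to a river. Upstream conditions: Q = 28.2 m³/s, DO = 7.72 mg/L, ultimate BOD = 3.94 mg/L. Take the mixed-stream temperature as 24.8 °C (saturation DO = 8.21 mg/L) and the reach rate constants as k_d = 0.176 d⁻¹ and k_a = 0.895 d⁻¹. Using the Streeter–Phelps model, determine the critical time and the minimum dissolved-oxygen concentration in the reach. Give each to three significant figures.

Mixed DO = (28.2×7.72 + 2.63×3.06)/(28.2+2.63) = 225.8/30.83 = 7.322 mg/L.
Mixed L₀ = (28.2×3.94 + 2.63×62.3)/(30.83) = 275.0/30.83 = 8.918 mg/L.
Initial deficit D₀ = C_s − DO₀ = 8.21 − 7.322 = 0.8875 mg/L.
t_c = (1/0.7190) ln[(0.895/0.176)(1 − 0.8875×0.7190/(0.176×8.918))] = 1.391 × ln(3.018) = 1.536 d.
D_c = (0.176/0.895) × 8.918 × e^(−0.176×1.536) = 0.1966 × 8.918 × 0.7631 = 1.338 mg/L.
Minimum DO = 8.21 − 1.338 = 6.872 mg/L.

t_c ≈ 1.54 d; minimum DO ≈ 6.87 mg/L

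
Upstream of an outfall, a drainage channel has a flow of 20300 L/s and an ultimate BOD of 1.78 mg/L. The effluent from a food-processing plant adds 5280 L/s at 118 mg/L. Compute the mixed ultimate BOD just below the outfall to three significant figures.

25.8 mg/L

Flow-weighted mixing: C = (Q_r C_r + Q_w C_w)/(Q_r + Q_w)
= (20300×1.78 + 5280×118)/(20300 + 5280) = 659200/25580 = 25.77 mg/L.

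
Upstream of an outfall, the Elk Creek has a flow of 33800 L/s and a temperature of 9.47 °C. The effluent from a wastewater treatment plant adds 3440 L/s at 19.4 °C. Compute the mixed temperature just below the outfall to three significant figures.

10.4 °C

Flow-weighted mixing: C = (Q_r C_r + Q_w C_w)/(Q_r + Q_w)
= (33800×9.47 + 3440×19.4)/(33800 + 3440) = 386800/37240 = 10.39 °C.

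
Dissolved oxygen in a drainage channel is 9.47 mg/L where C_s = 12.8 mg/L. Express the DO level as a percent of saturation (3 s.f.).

74.0 % saturation

% saturation = C/C_s × 100 = 9.47/12.8 × 100 = 74.0 %.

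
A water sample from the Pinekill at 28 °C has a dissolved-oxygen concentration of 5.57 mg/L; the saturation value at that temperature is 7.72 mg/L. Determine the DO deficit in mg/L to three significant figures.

D ≈ 2.15 mg/L

D = C_s − C = 7.72 − 5.57 = 2.15 mg/L.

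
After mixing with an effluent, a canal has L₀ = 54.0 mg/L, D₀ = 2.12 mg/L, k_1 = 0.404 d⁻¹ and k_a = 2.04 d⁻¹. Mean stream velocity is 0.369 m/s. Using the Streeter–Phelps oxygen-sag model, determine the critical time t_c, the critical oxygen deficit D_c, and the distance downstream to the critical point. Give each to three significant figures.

t_c ≈ 0.884 d; D_c ≈ 7.48 mg/L; x_c ≈ 28.2 km

With k_a/k_1 = 5.050 and 1 − D₀(k_a−k_1)/(k_1 L₀) = 0.8410,
t_c = ln(5.050 × 0.8410) / (2.04 − 0.404) = ln(4.247) / 1.636 = 1.446/1.636 = 0.8840 d.
L(t_c) = L₀ e^(−k_1 t_c) = 54.0 × 0.6997 = 37.78 mg/L, and at the critical point k_a D_c = k_1 L, so D_c = (0.404/2.04) × 37.78 = 7.483 mg/L.
x_c = v t_c = 0.369 m/s × 0.8840 d × 86400 s/d = 28180 m ≈ 28.2 km.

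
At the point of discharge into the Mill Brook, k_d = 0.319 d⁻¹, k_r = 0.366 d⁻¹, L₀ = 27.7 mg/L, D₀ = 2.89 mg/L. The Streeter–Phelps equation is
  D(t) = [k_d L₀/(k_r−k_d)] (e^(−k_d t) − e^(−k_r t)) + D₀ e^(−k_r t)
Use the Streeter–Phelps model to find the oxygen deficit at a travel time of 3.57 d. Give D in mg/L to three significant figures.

D ≈ 10.1 mg/L

k_d L₀/(k_r−k_d) = 0.319×27.7/(0.366−0.319) = 8.836/0.04700 = 188.0 mg/L.
e^(−k_d t) = e^(−0.319×3.570) = 0.3202; e^(−k_r t) = e^(−0.366×3.570) = 0.2707.
D = 188.0 × (0.3202 − 0.2707) + 2.89 × 0.2707 = 9.299 + 0.7824 = 10.08 mg/L.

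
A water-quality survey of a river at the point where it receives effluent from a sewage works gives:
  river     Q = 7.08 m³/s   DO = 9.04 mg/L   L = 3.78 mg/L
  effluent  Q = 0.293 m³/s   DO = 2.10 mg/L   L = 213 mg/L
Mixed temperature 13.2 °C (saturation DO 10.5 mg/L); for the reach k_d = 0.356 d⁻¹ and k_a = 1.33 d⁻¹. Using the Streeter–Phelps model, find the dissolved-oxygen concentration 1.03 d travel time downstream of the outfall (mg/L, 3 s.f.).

Mixed DO = (7.08×9.04 + 0.293×2.10)/(7.08+0.293) = 64.62/7.373 = 8.764 mg/L.
Mixed L₀ = (7.08×3.78 + 0.293×213)/(7.373) = 89.17/7.373 = 12.09 mg/L.
Initial deficit D₀ = C_s − DO₀ = 10.5 − 8.764 = 1.736 mg/L.
D(1.03) = [0.356×12.09/(1.33−0.356)](e^(−0.356×1.03) − e^(−1.33×1.03)) + 1.736 e^(−1.33×1.03)
= 4.421 × (0.6930 − 0.2541) + 1.736 × 0.2541 = 2.381 mg/L.
DO = 10.5 − 2.381 = 8.119 mg/L.

DO ≈ 8.12 mg/L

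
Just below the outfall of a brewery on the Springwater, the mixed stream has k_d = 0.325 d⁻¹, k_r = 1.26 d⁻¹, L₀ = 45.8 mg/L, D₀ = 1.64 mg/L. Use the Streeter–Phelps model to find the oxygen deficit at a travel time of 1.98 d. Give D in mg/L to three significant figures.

k_d L₀/(k_r−k_d) = 0.325×45.8/(1.26−0.325) = 14.88/0.9350 = 15.92 mg/L.
e^(−k_d t) = e^(−0.325×1.980) = 0.5255; e^(−k_r t) = e^(−1.26×1.980) = 0.08251.
D = 15.92 × (0.5255 − 0.08251) + 1.64 × 0.08251 = 7.051 + 0.1353 = 7.187 mg/L.

D ≈ 7.19 mg/L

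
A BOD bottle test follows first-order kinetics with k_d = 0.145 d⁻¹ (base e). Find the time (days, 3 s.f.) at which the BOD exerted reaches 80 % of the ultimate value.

y/L₀ = 1 − e^(−k_d t) = 0.80 ⇒ e^(−k_d t) = 0.200
t = −ln(0.200) / 0.145 = 1.609 / 0.145 = 11.10 d.

t ≈ 11.1 d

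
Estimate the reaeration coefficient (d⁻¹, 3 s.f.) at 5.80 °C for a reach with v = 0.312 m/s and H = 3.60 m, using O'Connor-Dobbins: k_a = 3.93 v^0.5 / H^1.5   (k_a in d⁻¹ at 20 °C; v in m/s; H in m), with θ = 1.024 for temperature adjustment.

k_a(20) = 3.93 × 0.312^0.5 / 3.60^1.5 = 3.93 × 0.5586 / 6.831 = 0.3214 d⁻¹.
k_a(5.80) = 0.3214 × 1.024^(5.80−20) = 0.3214 × 0.7141 = 0.2295 d⁻¹.

k_a ≈ 0.229 d⁻¹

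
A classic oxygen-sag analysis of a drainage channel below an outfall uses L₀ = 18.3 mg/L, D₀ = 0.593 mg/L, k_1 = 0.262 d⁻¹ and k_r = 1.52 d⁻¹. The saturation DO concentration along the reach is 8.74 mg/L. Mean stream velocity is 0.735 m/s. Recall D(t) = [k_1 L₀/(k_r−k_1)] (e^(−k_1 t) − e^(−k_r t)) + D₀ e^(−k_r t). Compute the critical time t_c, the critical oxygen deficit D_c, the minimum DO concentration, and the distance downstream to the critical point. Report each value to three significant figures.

t_c ≈ 1.26 d; D_c ≈ 2.27 mg/L; min DO ≈ 6.47 mg/L; x_c ≈ 80.2 km

t_c = [1/(k_r−k_1)] ln[(k_r/k_1)(1 − D₀(k_r−k_1)/(k_1 L₀))]
= [1/(1.52−0.262)] ln[(1.52/0.262)(1 − 0.593×1.258/(0.262×18.3))]
= (1/1.258) ln[5.802 × 0.8444] = 0.7949 × ln(4.899) = 0.7949 × 1.589 = 1.263 d.
D_c = (k_1/k_r) L₀ e^(−k_1 t_c) = (0.262/1.52) × 18.3 × e^(−0.262×1.263) = 0.1724 × 18.3 × 0.7183 = 2.266 mg/L.
Minimum DO = C_s − D_c = 8.74 − 2.266 = 6.474 mg/L.
x_c = v t_c = 0.735 m/s × 1.263 d × 86400 s/d = 80210 m ≈ 80.2 km.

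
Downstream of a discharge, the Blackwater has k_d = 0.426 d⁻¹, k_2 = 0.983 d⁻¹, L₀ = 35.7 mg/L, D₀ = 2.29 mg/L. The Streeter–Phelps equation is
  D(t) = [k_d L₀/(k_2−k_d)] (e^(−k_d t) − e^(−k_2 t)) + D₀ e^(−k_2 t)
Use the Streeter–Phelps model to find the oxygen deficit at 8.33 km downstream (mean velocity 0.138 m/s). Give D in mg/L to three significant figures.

Travel time t = x/v = 8.33 km / (0.138 m/s) = 8330 m / 0.138 m/s = 60360 s = 0.6986 d.
k_d L₀/(k_2−k_d) = 0.426×35.7/(0.983−0.426) = 15.21/0.5570 = 27.30 mg/L.
e^(−k_d t) = e^(−0.426×0.6986) = 0.7426; e^(−k_2 t) = e^(−0.983×0.6986) = 0.5032.
D = 27.30 × (0.7426 − 0.5032) + 2.29 × 0.5032 = 6.536 + 1.152 = 7.688 mg/L.

D ≈ 7.69 mg/L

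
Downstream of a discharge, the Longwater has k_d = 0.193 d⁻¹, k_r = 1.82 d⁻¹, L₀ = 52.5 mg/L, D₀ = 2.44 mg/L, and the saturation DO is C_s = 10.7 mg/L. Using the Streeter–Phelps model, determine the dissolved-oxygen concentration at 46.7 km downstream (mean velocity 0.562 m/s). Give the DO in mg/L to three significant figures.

Travel time t = x/v = 46.7 km / (0.562 m/s) = 46700 m / 0.562 m/s = 83100 s = 0.9618 d.
k_d L₀/(k_r−k_d) = 0.193×52.5/(1.82−0.193) = 10.13/1.627 = 6.228 mg/L.
e^(−k_d t) = e^(−0.193×0.9618) = 0.8306; e^(−k_r t) = e^(−1.82×0.9618) = 0.1737.
D = 6.228 × (0.8306 − 0.1737) + 2.44 × 0.1737 = 4.091 + 0.4238 = 4.515 mg/L.
DO = C_s − D = 10.7 − 4.515 = 6.185 mg/L.

DO ≈ 6.19 mg/L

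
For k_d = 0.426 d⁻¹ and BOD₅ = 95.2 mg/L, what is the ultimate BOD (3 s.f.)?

BOD₅ = L₀(1 − e^(−5k_d)) ⇒ L₀ = BOD₅ / (1 − e^(−5×0.426))
= 95.2 / (1 − 0.1188) = 95.2 / 0.8812 = 108.0 mg/L.

L₀ ≈ 108 mg/L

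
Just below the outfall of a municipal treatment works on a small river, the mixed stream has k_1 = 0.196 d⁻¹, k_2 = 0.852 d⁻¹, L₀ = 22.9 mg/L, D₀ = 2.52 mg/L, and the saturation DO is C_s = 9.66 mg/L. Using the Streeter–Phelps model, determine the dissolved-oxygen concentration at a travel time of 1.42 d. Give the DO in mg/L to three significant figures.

k_1 L₀/(k_2−k_1) = 0.196×22.9/(0.852−0.196) = 4.488/0.6560 = 6.842 mg/L.
e^(−k_1 t) = e^(−0.196×1.420) = 0.7571; e^(−k_2 t) = e^(−0.852×1.420) = 0.2982.
D = 6.842 × (0.7571 − 0.2982) + 2.52 × 0.2982 = 3.139 + 0.7516 = 3.891 mg/L.
DO = C_s − D = 9.66 − 3.891 = 5.769 mg/L.

DO ≈ 5.77 mg/L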